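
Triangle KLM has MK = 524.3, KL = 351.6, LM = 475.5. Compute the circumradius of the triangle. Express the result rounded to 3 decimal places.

By the law of cosines, cos K = (MK² + KL² − LM²) / (2·MK·KL) ≈ 0.46764, so ∠K ≈ 62.12°.
Circumradius = LM/(2 sin K) ≈ 268.97.

R ≈ 268.972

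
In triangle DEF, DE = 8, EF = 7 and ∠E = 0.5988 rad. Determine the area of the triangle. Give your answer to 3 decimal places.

area ≈ 15.782

Area = ½·DE·EF·sin E ≈ 15.782.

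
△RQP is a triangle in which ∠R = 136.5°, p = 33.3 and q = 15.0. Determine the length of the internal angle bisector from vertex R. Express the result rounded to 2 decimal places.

t_R ≈ 7.66

By the law of cosines, r² = q² + p² − 2·q·p·cos R = 2058.5, so r ≈ 45.371.
The bisector from R has length 2·q·p·cos(∠R/2)/(q+p) ≈ 7.6643.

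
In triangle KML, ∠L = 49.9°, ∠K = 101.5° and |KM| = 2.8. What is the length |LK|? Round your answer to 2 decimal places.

The third angle is ∠M = 180° − ∠L − ∠K = 28.60°.
Law of sines: |LK| = |KM|·sin M/sin L ≈ 1.7523.

1.75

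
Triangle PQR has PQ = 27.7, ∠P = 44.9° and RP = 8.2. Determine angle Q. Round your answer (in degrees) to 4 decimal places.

∠Q ≈ 14.8101°

By the law of cosines, QR² = RP² + PQ² − 2·RP·PQ·cos P = 512.75, so QR ≈ 22.644.
Law of cosines again: cos Q = (PQ² + QR² − RP²)/(2·PQ·QR) ≈ 0.96678, so ∠Q ≈ 14.81°.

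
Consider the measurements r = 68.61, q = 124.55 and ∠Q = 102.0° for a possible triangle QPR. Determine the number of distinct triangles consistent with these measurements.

1

r·sin Q = 68.61·sin(102.0°) ≈ 67.11.
Since ∠Q is not acute, a triangle exists only if q > r; here q > r, so there is exactly one triangle.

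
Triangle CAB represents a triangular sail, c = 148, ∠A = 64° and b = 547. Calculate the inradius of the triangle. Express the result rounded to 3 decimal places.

r ≈ 60.882

By the law of cosines, a² = b² + c² − 2·b·c·cos A = 2.5014e+05, so a ≈ 500.14.
Area = ½·b·c·sin A ≈ 36381.
Semiperimeter s = (148+500.14+547)/2 = 597.57.
Inradius = area/s = 36381/597.57 ≈ 60.882.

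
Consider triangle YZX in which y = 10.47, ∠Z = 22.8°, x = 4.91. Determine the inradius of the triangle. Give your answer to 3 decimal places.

0.921

By the law of cosines, z² = x² + y² − 2·x·y·cos Z = 38.947, so z ≈ 6.2408.
Area = ½·x·y·sin Z ≈ 9.9606.
Semiperimeter s = (10.47+6.2408+4.91)/2 = 10.81.
Inradius = area/s = 9.9606/10.81 ≈ 0.9214.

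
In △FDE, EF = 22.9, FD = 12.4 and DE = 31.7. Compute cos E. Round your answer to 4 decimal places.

0.9474

By the law of cosines, cos E = (DE² + EF² − FD²) / (2·DE·EF) ≈ 0.94743, so ∠E ≈ 18.66°.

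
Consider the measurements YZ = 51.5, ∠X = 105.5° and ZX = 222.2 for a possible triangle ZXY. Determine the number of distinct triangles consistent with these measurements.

0

ZX·sin X = 222.2·sin(105.5°) ≈ 214.1.
Since ∠X is not acute, a triangle exists only if YZ > ZX; here YZ ≤ ZX, so there is no triangle.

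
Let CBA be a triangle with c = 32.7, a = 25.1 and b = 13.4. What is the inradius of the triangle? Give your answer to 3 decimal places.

r ≈ 4.358

Semiperimeter s = (32.7 + 13.4 + 25.1)/2 = 35.6.
Heron's formula: area = √(35.6·2.9·22.2·10.5) ≈ 155.13.
Inradius = area/s = 155.13/35.6 ≈ 4.3576.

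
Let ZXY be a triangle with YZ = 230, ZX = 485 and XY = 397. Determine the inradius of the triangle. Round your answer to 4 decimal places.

Semiperimeter s = (397 + 230 + 485)/2 = 556.
Heron's formula: area = √(556·159·326·71) ≈ 45235.
Inradius = area/s = 45235/556 ≈ 81.358.

r ≈ 81.3578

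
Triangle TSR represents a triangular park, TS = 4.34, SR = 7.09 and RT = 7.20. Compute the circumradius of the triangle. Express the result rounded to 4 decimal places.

3.7506

By the law of cosines, cos T = (RT² + TS² − SR²) / (2·RT·TS) ≈ 0.32654, so ∠T ≈ 1.2382 rad.
Circumradius = SR/(2 sin T) ≈ 3.7506.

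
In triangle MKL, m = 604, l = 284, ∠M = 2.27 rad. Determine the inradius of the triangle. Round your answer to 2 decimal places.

Law of sines: sin L = l·sin M/m ≈ 0.35987.
Since m ≥ l, only the acute value applies: ∠L ≈ 0.368 rad.
Then ∠K = π − ∠M − ∠L ≈ 0.503 rad.
Law of sines gives k = m·sin K/sin M ≈ 380.75.
Area = ½·m·l·sin K ≈ 41380.
Semiperimeter s = (604+380.75+284)/2 = 634.37.
Inradius = area/s = 41380/634.37 ≈ 65.23.

r ≈ 65.23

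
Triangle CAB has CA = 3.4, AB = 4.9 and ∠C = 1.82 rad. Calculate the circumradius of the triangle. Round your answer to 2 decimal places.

R ≈ 2.53

Law of sines: sin B = CA·sin C/AB ≈ 0.67244.
Since AB ≥ CA, only the acute value applies: ∠B ≈ 0.738 rad.
Then ∠A = π − ∠C − ∠B ≈ 0.584 rad.
Law of sines gives BC = AB·sin A/sin C ≈ 2.7882.
Circumradius = AB/(2 sin C) ≈ 2.5281.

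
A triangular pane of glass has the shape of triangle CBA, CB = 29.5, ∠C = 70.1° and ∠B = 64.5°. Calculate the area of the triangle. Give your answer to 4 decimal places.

518.6416

The third angle is ∠A = 180° − ∠C − ∠B = 45.40°.
Law of sines: BA = CB·sin C/sin A ≈ 38.957.
Law of sines: AC = CB·sin B/sin A ≈ 37.395.
Area = ½·CB·BA·sin B ≈ 518.64.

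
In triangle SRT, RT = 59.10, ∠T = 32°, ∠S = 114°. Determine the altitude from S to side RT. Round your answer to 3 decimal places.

19.170

The third angle is ∠R = 180° − ∠T − ∠S = 34.00°.
Law of sines: TS = RT·sin R/sin S ≈ 36.176.
Law of sines: SR = RT·sin T/sin S ≈ 34.282.
Area = ½·RT·TS·sin T ≈ 566.48.
The altitude from S has length 2·area/RT ≈ 19.17.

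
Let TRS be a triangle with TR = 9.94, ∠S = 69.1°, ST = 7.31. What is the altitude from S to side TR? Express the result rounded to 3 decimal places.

h_S ≈ 6.754

Law of sines: sin R = ST·sin S/TR ≈ 0.68703.
Since TR ≥ ST, only the acute value applies: ∠R ≈ 43.40°.
Then ∠T = 180° − ∠S − ∠R ≈ 67.50°.
Law of sines gives RS = TR·sin T/sin S ≈ 9.8305.
Area = ½·TR·ST·sin T ≈ 33.566.
The altitude from S has length 2·area/TR ≈ 6.7538.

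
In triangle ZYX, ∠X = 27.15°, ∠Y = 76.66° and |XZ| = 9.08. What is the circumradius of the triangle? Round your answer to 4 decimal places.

The third angle is ∠Z = 180° − ∠Y − ∠X = 76.19°.
Law of sines: |YX| = |XZ|·sin Z/sin Y ≈ 9.062.
Law of sines: |ZY| = |XZ|·sin X/sin Y ≈ 4.2583.
Circumradius = |XZ|/(2 sin Y) ≈ 4.6659.

4.6659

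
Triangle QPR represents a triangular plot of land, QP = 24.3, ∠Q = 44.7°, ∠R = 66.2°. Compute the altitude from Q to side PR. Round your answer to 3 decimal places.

The third angle is ∠P = 180° − ∠R − ∠Q = 69.10°.
Law of sines: PR = QP·sin Q/sin R ≈ 18.681.
Law of sines: RQ = QP·sin P/sin R ≈ 24.811.
Area = ½·QP·PR·sin P ≈ 212.04.
The altitude from Q has length 2·area/PR ≈ 22.701.

h_Q ≈ 22.701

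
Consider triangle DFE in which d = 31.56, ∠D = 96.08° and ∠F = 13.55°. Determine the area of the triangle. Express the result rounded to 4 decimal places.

The third angle is ∠E = 180° − ∠D − ∠F = 70.37°.
Law of sines: f = d·sin F/sin D ≈ 7.4361.
Law of sines: e = d·sin E/sin D ≈ 29.894.
Area = ½·d·f·sin E ≈ 110.52.

110.5226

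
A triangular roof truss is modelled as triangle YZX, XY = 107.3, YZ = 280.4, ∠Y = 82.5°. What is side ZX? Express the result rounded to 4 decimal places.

By the law of cosines, ZX² = XY² + YZ² − 2·XY·YZ·cos Y = 82283, so ZX ≈ 286.85.

286.8505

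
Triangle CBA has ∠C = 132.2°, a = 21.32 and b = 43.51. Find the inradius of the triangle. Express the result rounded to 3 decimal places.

By the law of cosines, c² = b² + a² − 2·b·a·cos C = 3593.9, so c ≈ 59.949.
Area = ½·b·a·sin C ≈ 343.6.
Semiperimeter s = (59.949+43.51+21.32)/2 = 62.39.
Inradius = area/s = 343.6/62.39 ≈ 5.5073.

5.507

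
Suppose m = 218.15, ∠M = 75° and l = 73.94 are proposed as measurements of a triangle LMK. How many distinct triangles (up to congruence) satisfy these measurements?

1

l·sin M = 73.94·sin(75°) ≈ 71.42.
Since m ≥ l, exactly one triangle exists.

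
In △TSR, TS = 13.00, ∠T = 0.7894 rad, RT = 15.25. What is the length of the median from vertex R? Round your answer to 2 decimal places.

By the law of cosines, SR² = RT² + TS² − 2·RT·TS·cos T = 122.32, so SR ≈ 11.06.
Median from R: ½√(2·SR² + 2·RT² − TS²) ≈ 11.627.

11.63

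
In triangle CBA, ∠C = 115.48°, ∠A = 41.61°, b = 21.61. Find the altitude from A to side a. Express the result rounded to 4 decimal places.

The third angle is ∠B = 180° − ∠A − ∠C = 22.91°.
Law of sines: c = b·sin C/sin B ≈ 50.113.
Law of sines: a = b·sin A/sin B ≈ 36.863.
Area = ½·b·c·sin A ≈ 359.57.
The altitude from A has length 2·area/a ≈ 19.508.

19.5081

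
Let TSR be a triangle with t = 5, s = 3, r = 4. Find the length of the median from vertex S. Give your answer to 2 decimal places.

Median from S: ½√(2·r² + 2·t² − s²) ≈ 4.272.

m_S ≈ 4.27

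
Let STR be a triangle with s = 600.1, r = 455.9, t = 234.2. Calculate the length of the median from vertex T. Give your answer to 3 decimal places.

Median from T: ½√(2·r² + 2·s² − t²) ≈ 519.87.

519.875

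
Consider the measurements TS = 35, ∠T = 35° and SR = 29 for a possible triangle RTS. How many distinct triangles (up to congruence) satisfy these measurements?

TS·sin T = 35·sin(35°) ≈ 20.08.
Since TS sin T < SR < TS (20.08 < 29 < 35), two triangles exist.

2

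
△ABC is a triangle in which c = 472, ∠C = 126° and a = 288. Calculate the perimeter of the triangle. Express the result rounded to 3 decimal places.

Law of sines: sin A = a·sin C/c ≈ 0.49364.
Since c ≥ a, only the acute value applies: ∠A ≈ 29.58°.
Then ∠B = 180° − ∠C − ∠A ≈ 24.42°.
Law of sines gives b = c·sin B/sin C ≈ 241.2.
Semiperimeter s = (288+241.2+472)/2 = 500.6.
Perimeter = 288 + 241.2 + 472 = 1001.2.

perimeter ≈ 1001.201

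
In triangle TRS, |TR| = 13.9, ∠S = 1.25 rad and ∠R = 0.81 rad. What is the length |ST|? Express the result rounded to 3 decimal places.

The third angle is ∠T = π − ∠R − ∠S = 1.082 rad.
Law of sines: |ST| = |TR|·sin R/sin S ≈ 10.609.

10.609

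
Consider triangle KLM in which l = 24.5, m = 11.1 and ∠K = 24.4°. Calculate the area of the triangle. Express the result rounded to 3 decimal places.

Area = ½·l·m·sin K ≈ 56.172.

area ≈ 56.172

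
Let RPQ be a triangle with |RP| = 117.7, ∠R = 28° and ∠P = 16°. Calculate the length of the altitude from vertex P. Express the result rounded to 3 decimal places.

h_P ≈ 55.257

The third angle is ∠Q = 180° − ∠R − ∠P = 136.00°.
Law of sines: |PQ| = |RP|·sin R/sin Q ≈ 79.545.
Law of sines: |QR| = |RP|·sin P/sin Q ≈ 46.703.
Area = ½·|RP|·|PQ|·sin P ≈ 1290.3.
The altitude from P has length 2·area/|QR| ≈ 55.257.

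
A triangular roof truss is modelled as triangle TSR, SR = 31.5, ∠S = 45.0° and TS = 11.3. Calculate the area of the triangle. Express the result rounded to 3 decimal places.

Area = ½·TS·SR·sin S ≈ 125.85.

125.847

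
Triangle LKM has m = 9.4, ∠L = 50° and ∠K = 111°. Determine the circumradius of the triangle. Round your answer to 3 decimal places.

The third angle is ∠M = 180° − ∠L − ∠K = 19.00°.
Law of sines: l = m·sin L/sin M ≈ 22.118.
Law of sines: k = m·sin K/sin M ≈ 26.955.
Circumradius = m/(2 sin M) ≈ 14.436.

14.436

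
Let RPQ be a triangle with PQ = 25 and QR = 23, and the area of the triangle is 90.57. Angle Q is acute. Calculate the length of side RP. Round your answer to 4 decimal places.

7.9091

From area = ½·PQ·QR·sin Q, we get sin Q = 2·area/(PQ·QR) ≈ 0.31503.
Taking the acute solution, ∠Q ≈ 18.36°.
Law of cosines then gives RP ≈ 7.9091.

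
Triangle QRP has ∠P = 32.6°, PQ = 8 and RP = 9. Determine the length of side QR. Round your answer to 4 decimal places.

4.8669

By the law of cosines, QR² = RP² + PQ² − 2·RP·PQ·cos P = 23.687, so QR ≈ 4.8669.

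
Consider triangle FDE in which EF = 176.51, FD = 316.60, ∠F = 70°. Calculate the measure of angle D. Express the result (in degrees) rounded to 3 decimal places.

By the law of cosines, DE² = EF² + FD² − 2·EF·FD·cos F = 93165, so DE ≈ 305.23.
Law of cosines again: cos D = (FD² + DE² − EF²)/(2·FD·DE) ≈ 0.83947, so ∠D ≈ 32.92°.

32.916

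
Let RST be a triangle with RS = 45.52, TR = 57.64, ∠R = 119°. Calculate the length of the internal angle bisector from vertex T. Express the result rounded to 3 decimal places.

68.128

By the law of cosines, ST² = TR² + RS² − 2·TR·RS·cos R = 7938.5, so ST ≈ 89.098.
Law of cosines again: cos T = (ST² + TR² − RS²)/(2·ST·TR) ≈ 0.89461, so ∠T ≈ 26.54°.
The bisector from T has length 2·ST·TR·cos(∠T/2)/(ST+TR) ≈ 68.128.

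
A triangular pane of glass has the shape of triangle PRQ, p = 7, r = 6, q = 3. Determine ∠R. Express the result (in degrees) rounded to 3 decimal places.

By the law of cosines, cos R = (q² + p² − r²) / (2·q·p) ≈ 0.52381, so ∠R ≈ 58.41°.

∠R ≈ 58.412°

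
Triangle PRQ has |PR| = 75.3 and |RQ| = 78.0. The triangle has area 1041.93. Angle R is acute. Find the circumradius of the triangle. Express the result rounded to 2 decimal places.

39.14

From area = ½·|PR|·|RQ|·sin R, we get sin R = 2·area/(|PR|·|RQ|) ≈ 0.35480.
Taking the acute solution, ∠R ≈ 20.78°.
Law of cosines then gives |QP| ≈ 27.776.
Circumradius = |QP|/(2 sin R) ≈ 39.143.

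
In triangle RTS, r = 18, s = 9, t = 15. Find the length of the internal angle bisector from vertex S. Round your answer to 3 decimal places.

By the law of cosines, cos S = (r² + t² − s²) / (2·r·t) ≈ 0.86667, so ∠S ≈ 29.93°.
The bisector from S has length 2·r·t·cos(∠S/2)/(r+t) ≈ 15.809.

15.809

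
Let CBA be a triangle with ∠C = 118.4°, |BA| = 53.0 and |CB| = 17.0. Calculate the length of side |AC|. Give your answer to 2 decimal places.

42.76

Law of sines: sin A = |CB|·sin C/|BA| ≈ 0.28215.
Since |BA| ≥ |CB|, only the acute value applies: ∠A ≈ 16.39°.
Then ∠B = 180° − ∠C − ∠A ≈ 45.21°.
Law of sines gives |AC| = |BA|·sin B/sin C ≈ 42.761.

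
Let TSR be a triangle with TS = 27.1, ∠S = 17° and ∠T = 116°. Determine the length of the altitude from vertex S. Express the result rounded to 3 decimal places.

The third angle is ∠R = 180° − ∠T − ∠S = 47.00°.
Law of sines: SR = TS·sin T/sin R ≈ 33.304.
Law of sines: RT = TS·sin S/sin R ≈ 10.834.
Area = ½·TS·SR·sin S ≈ 131.94.
The altitude from S has length 2·area/RT ≈ 24.357.

h_S ≈ 24.357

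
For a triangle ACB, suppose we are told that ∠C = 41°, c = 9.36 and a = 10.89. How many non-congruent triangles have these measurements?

2

a·sin C = 10.89·sin(41°) ≈ 7.144.
Since a sin C < c < a (7.144 < 9.36 < 10.89), two triangles exist.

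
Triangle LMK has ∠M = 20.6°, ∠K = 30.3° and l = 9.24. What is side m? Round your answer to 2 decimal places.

4.19

The third angle is ∠L = 180° − ∠M − ∠K = 129.10°.
Law of sines: m = l·sin M/sin L ≈ 4.1892.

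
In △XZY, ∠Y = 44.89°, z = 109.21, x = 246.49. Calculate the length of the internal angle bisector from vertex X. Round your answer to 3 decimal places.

By the law of cosines, y² = x² + z² − 2·x·z·cos Y = 34542, so y ≈ 185.85.
Law of cosines again: cos X = (z² + y² − x²)/(2·z·y) ≈ -0.35199, so ∠X ≈ 110.61°.
The bisector from X has length 2·z·y·cos(∠X/2)/(z+y) ≈ 78.311.

78.311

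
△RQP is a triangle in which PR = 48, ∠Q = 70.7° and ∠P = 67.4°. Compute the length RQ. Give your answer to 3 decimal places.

46.953

The third angle is ∠R = 180° − ∠Q − ∠P = 41.90°.
Law of sines: RQ = PR·sin P/sin Q ≈ 46.953.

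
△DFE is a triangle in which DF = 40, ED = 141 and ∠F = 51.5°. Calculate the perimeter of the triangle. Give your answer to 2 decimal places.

Law of sines: sin E = DF·sin F/ED ≈ 0.22202.
Since ED ≥ DF, only the acute value applies: ∠E ≈ 12.83°.
Then ∠D = 180° − ∠F − ∠E ≈ 115.67°.
Law of sines gives FE = ED·sin D/sin F ≈ 162.38.
Semiperimeter s = (162.38+141+40)/2 = 171.69.
Perimeter = 162.38 + 141 + 40 = 343.38.

perimeter ≈ 343.38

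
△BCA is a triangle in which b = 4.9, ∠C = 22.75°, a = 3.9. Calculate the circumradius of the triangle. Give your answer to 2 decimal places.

2.58

By the law of cosines, c² = a² + b² − 2·a·b·cos C = 3.9735, so c ≈ 1.9934.
Area = ½·a·b·sin C ≈ 3.695.
Circumradius = c/(2 sin C) ≈ 2.5773.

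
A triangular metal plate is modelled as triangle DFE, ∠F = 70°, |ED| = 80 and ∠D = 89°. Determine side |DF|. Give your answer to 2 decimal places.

The third angle is ∠E = 180° − ∠D − ∠F = 21.00°.
Law of sines: |DF| = |ED|·sin E/sin F ≈ 30.509.

30.51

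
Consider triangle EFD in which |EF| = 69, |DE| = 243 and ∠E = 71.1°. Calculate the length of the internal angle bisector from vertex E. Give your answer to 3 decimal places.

By the law of cosines, |FD|² = |DE|² + |EF|² − 2·|DE|·|EF|·cos E = 52948, so |FD| ≈ 230.1.
The bisector from E has length 2·|DE|·|EF|·cos(∠E/2)/(|DE|+|EF|) ≈ 87.447.

t_E ≈ 87.447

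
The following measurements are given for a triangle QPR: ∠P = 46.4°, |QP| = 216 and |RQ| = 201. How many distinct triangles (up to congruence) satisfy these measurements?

2

|QP|·sin P = 216·sin(46.4°) ≈ 156.4.
Since |QP| sin P < |RQ| < |QP| (156.4 < 201 < 216), two triangles exist.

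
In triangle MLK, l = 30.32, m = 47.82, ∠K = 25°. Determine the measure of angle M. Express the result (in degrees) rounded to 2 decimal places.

By the law of cosines, k² = m² + l² − 2·m·l·cos K = 577.94, so k ≈ 24.04.
Law of cosines again: cos M = (l² + k² − m²)/(2·l·k) ≈ -0.54157, so ∠M ≈ 122.79°.

122.79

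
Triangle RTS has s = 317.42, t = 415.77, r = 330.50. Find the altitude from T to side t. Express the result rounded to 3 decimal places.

248.340

Semiperimeter p = (330.5 + 415.77 + 317.42)/2 = 531.85.
Heron's formula: area = √(531.85·201.35·116.08·214.43) ≈ 51626.
The altitude from T has length 2·area/t ≈ 248.34.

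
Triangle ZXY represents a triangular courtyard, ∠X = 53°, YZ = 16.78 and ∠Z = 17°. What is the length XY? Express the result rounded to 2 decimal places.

The third angle is ∠Y = 180° − ∠Z − ∠X = 110.00°.
Law of sines: XY = YZ·sin Z/sin X ≈ 6.143.

6.14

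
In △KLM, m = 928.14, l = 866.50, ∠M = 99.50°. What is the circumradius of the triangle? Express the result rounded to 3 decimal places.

R ≈ 470.523

Law of sines: sin L = l·sin M/m ≈ 0.92078.
Since m ≥ l, only the acute value applies: ∠L ≈ 67.04°.
Then ∠K = 180° − ∠M − ∠L ≈ 13.46°.
Law of sines gives k = m·sin K/sin M ≈ 219.03.
Circumradius = m/(2 sin M) ≈ 470.52.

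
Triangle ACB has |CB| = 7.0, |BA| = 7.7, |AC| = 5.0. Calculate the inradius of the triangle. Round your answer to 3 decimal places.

Semiperimeter s = (7 + 7.7 + 5)/2 = 9.85.
Heron's formula: area = √(9.85·2.85·2.15·4.85) ≈ 17.109.
Inradius = area/s = 17.109/9.85 ≈ 1.737.

r ≈ 1.737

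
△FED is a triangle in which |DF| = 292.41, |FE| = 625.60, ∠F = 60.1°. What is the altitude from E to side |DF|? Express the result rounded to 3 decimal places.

h_E ≈ 542.331

By the law of cosines, |ED|² = |DF|² + |FE|² − 2·|DF|·|FE|·cos F = 2.945e+05, so |ED| ≈ 542.68.
Area = ½·|DF|·|FE|·sin F ≈ 79291.
The altitude from E has length 2·area/|DF| ≈ 542.33.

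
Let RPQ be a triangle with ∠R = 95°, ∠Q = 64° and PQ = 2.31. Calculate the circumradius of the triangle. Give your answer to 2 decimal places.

1.16

The third angle is ∠P = 180° − ∠Q − ∠R = 21.00°.
Law of sines: QR = PQ·sin P/sin R ≈ 0.83099.
Law of sines: RP = PQ·sin Q/sin R ≈ 2.0841.
Circumradius = PQ/(2 sin R) ≈ 1.1594.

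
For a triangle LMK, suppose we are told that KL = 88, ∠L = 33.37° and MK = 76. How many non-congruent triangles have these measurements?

2

KL·sin L = 88·sin(33.37°) ≈ 48.4.
Since KL sin L < MK < KL (48.4 < 76 < 88), two triangles exist.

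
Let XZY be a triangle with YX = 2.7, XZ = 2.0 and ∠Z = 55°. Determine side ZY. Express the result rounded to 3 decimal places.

3.293

Law of sines: sin Y = XZ·sin Z/YX ≈ 0.60678.
Since YX ≥ XZ, only the acute value applies: ∠Y ≈ 37.36°.
Then ∠X = 180° − ∠Z − ∠Y ≈ 87.64°.
Law of sines gives ZY = YX·sin X/sin Z ≈ 3.2933.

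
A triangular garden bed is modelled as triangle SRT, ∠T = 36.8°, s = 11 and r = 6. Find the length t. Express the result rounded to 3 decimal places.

7.163

By the law of cosines, t² = s² + r² − 2·s·r·cos T = 51.303, so t ≈ 7.1626.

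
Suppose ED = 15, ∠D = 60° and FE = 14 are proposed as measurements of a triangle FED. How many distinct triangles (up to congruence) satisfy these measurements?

ED·sin D = 15·sin(60°) ≈ 12.99.
Since ED sin D < FE < ED (12.99 < 14 < 15), two triangles exist.

2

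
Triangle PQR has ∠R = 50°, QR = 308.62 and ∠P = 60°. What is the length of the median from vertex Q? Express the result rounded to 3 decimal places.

The third angle is ∠Q = 180° − ∠R − ∠P = 70.00°.
Law of sines: RP = QR·sin Q/sin P ≈ 334.87.
Law of sines: PQ = QR·sin R/sin P ≈ 272.99.
Median from Q: ½√(2·PQ² + 2·QR² − RP²) ≈ 238.43.

m_Q ≈ 238.433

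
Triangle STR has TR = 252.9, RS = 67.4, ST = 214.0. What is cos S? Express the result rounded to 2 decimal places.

By the law of cosines, cos S = (RS² + ST² − TR²) / (2·RS·ST) ≈ -0.47213, so ∠S ≈ 2.063 rad.

-0.47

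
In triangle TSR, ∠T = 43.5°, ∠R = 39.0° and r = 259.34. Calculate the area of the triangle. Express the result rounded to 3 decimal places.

The third angle is ∠S = 180° − ∠R − ∠T = 97.50°.
Law of sines: t = r·sin T/sin R ≈ 283.67.
Law of sines: s = r·sin S/sin R ≈ 408.57.
Area = ½·r·t·sin S ≈ 36469.

36468.507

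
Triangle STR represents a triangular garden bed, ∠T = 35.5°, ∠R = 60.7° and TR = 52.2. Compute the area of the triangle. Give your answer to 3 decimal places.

area ≈ 694.007

The third angle is ∠S = 180° − ∠T − ∠R = 83.80°.
Law of sines: RS = TR·sin T/sin S ≈ 30.491.
Law of sines: ST = TR·sin R/sin S ≈ 45.79.
Area = ½·TR·RS·sin R ≈ 694.01.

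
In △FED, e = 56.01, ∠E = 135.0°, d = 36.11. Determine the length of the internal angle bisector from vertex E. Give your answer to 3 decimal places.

11.122

Law of sines: sin D = d·sin E/e ≈ 0.45588.
Since e ≥ d, only the acute value applies: ∠D ≈ 27.12°.
Then ∠F = 180° − ∠E − ∠D ≈ 17.88°.
Law of sines gives f = e·sin F/sin E ≈ 24.318.
The bisector from E has length 2·d·f·cos(∠E/2)/(d+f) ≈ 11.122.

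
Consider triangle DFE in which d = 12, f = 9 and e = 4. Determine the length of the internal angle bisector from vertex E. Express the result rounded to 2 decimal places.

10.20

By the law of cosines, cos E = (d² + f² − e²) / (2·d·f) ≈ 0.96759, so ∠E ≈ 14.63°.
The bisector from E has length 2·d·f·cos(∠E/2)/(d+f) ≈ 10.202.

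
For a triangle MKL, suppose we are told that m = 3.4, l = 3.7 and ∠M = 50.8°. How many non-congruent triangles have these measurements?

2

l·sin M = 3.7·sin(50.8°) ≈ 2.867.
Since l sin M < m < l (2.867 < 3.4 < 3.7), two triangles exist.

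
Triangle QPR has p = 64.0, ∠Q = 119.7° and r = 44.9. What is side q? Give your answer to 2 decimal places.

94.65

By the law of cosines, q² = p² + r² − 2·p·r·cos Q = 8959.5, so q ≈ 94.655.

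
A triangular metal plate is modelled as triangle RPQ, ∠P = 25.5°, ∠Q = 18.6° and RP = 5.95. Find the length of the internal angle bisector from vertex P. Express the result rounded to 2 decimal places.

The third angle is ∠R = 180° − ∠P − ∠Q = 135.90°.
Law of sines: PQ = RP·sin R/sin Q ≈ 12.982.
Law of sines: QR = RP·sin P/sin Q ≈ 8.0309.
The bisector from P has length 2·RP·PQ·cos(∠P/2)/(RP+PQ) ≈ 7.9588.

7.96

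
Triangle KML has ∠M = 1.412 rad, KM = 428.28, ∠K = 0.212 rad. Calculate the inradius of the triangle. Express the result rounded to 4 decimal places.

r ≈ 40.5127

The third angle is ∠L = π − ∠K − ∠M = 1.518 rad.
Law of sines: ML = KM·sin K/sin L ≈ 90.244.
Law of sines: LK = KM·sin M/sin L ≈ 423.49.
Area = ½·KM·ML·sin M ≈ 19082.
Semiperimeter s = (90.244+423.49+428.28)/2 = 471.01.
Inradius = area/s = 19082/471.01 ≈ 40.513.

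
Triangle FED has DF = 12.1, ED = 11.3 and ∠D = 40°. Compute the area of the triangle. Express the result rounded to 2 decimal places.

Area = ½·ED·DF·sin D ≈ 43.944.

area ≈ 43.94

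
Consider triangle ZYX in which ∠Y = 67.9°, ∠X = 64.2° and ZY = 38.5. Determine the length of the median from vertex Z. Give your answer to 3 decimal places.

The third angle is ∠Z = 180° − ∠Y − ∠X = 47.90°.
Law of sines: YX = ZY·sin Z/sin X ≈ 31.729.
Law of sines: XZ = ZY·sin Y/sin X ≈ 39.621.
Median from Z: ½√(2·XZ² + 2·ZY² − YX²) ≈ 35.698.

m_Z ≈ 35.698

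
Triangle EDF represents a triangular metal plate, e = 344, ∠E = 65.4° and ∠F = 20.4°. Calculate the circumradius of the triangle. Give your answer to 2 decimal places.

189.17

The third angle is ∠D = 180° − ∠F − ∠E = 94.20°.
Law of sines: d = e·sin D/sin E ≈ 377.32.
Law of sines: f = e·sin F/sin E ≈ 131.88.
Circumradius = e/(2 sin E) ≈ 189.17.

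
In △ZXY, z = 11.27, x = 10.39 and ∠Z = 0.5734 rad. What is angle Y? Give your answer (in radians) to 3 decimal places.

∠Y ≈ 2.044 rad

Law of sines: sin X = x·sin Z/z ≈ 0.50013.
Since z ≥ x, only the acute value applies: ∠X ≈ 0.5238 rad.
Then ∠Y = π − ∠Z − ∠X ≈ 2.0444 rad.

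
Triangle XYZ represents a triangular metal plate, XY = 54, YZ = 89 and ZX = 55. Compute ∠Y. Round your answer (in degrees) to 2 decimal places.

By the law of cosines, cos Y = (XY² + YZ² − ZX²) / (2·XY·YZ) ≈ 0.81273, so ∠Y ≈ 35.64°.

∠Y ≈ 35.64°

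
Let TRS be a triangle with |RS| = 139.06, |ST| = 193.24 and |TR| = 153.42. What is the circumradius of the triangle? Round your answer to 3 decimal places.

97.443

By the law of cosines, cos T = (|ST|² + |TR|² − |RS|²) / (2·|ST|·|TR|) ≈ 0.70061, so ∠T ≈ 45.52°.
Circumradius = |RS|/(2 sin T) ≈ 97.443.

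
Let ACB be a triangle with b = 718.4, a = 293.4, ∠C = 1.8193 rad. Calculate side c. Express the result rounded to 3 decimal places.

By the law of cosines, c² = b² + a² − 2·b·a·cos C = 7.0587e+05, so c ≈ 840.16.

840.158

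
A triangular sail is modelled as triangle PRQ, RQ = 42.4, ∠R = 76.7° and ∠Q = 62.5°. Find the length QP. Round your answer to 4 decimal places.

63.1489

The third angle is ∠P = 180° − ∠R − ∠Q = 40.80°.
Law of sines: QP = RQ·sin R/sin P ≈ 63.149.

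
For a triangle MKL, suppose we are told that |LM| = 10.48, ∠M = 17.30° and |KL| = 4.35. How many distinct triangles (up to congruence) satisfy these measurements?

2

|LM|·sin M = 10.48·sin(17.30°) ≈ 3.116.
Since |LM| sin M < |KL| < |LM| (3.116 < 4.35 < 10.48), two triangles exist.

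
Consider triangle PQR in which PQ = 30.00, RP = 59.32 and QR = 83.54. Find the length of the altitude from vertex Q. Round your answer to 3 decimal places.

20.842

Semiperimeter s = (83.54 + 59.32 + 30)/2 = 86.43.
Heron's formula: area = √(86.43·2.89·27.11·56.43) ≈ 618.16.
The altitude from Q has length 2·area/RP ≈ 20.842.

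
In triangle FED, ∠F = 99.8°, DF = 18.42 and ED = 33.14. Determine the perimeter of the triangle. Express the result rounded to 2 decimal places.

Law of sines: sin E = DF·sin F/ED ≈ 0.54771.
Since ED ≥ DF, only the acute value applies: ∠E ≈ 33.21°.
Then ∠D = 180° − ∠F − ∠E ≈ 46.99°.
Law of sines gives FE = ED·sin D/sin F ≈ 24.592.
Semiperimeter s = (33.14+18.42+24.592)/2 = 38.076.
Perimeter = 33.14 + 18.42 + 24.592 = 76.152.

perimeter ≈ 76.15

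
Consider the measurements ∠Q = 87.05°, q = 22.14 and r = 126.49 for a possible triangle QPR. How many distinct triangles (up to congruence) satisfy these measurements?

0

r·sin Q = 126.49·sin(87.05°) ≈ 126.3.
Since q = 22.14 < 126.3 = r sin Q, no triangle exists.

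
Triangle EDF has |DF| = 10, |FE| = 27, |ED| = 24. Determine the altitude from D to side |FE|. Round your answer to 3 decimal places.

Semiperimeter s = (10 + 27 + 24)/2 = 30.5.
Heron's formula: area = √(30.5·20.5·3.5·6.5) ≈ 119.27.
The altitude from D has length 2·area/|FE| ≈ 8.8345.

8.835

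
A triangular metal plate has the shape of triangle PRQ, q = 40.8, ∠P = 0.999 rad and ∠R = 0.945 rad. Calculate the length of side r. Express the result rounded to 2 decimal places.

The third angle is ∠Q = π − ∠P − ∠R = 1.198 rad.
Law of sines: r = q·sin R/sin Q ≈ 35.513.

35.51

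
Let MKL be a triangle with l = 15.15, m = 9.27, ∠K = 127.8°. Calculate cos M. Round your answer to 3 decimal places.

0.943

By the law of cosines, k² = l² + m² − 2·l·m·cos K = 487.61, so k ≈ 22.082.
Law of cosines again: cos M = (k² + l² − m²)/(2·k·l) ≈ 0.94338, so ∠M ≈ 19.37°.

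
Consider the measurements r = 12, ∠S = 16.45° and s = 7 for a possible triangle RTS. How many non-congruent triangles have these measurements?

2

r·sin S = 12·sin(16.45°) ≈ 3.398.
Since r sin S < s < r (3.398 < 7 < 12), two triangles exist.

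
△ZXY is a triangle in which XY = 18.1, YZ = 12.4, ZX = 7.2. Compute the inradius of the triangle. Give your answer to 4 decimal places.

r ≈ 1.7291

Semiperimeter s = (18.1 + 12.4 + 7.2)/2 = 18.85.
Heron's formula: area = √(18.85·0.75·6.45·11.65) ≈ 32.593.
Inradius = area/s = 32.593/18.85 ≈ 1.7291.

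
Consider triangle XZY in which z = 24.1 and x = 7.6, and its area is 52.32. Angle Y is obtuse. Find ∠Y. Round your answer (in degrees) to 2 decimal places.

From area = ½·x·z·sin Y, we get sin Y = 2·area/(x·z) ≈ 0.57130.
Taking the obtuse solution, ∠Y ≈ 145.16°.

145.16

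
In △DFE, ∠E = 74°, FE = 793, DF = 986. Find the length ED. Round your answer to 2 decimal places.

Law of sines: sin D = FE·sin E/DF ≈ 0.77310.
Since DF ≥ FE, only the acute value applies: ∠D ≈ 50.63°.
Then ∠F = 180° − ∠E − ∠D ≈ 55.37°.
Law of sines gives ED = DF·sin F/sin E ≈ 843.98.

843.98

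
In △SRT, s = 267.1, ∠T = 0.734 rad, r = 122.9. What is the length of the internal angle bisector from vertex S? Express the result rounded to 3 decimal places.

t_S ≈ 83.235

By the law of cosines, t² = s² + r² − 2·s·r·cos T = 37699, so t ≈ 194.16.
Law of cosines again: cos S = (r² + t² − s²)/(2·r·t) ≈ -0.38845, so ∠S ≈ 1.970 rad.
The bisector from S has length 2·r·t·cos(∠S/2)/(r+t) ≈ 83.235.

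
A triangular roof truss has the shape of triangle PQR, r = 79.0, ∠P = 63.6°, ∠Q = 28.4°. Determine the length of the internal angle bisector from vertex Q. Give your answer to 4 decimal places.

t_Q ≈ 72.3962

The third angle is ∠R = 180° − ∠P − ∠Q = 88.00°.
Law of sines: p = r·sin P/sin R ≈ 70.804.
Law of sines: q = r·sin Q/sin R ≈ 37.597.
The bisector from Q has length 2·r·p·cos(∠Q/2)/(r+p) ≈ 72.396.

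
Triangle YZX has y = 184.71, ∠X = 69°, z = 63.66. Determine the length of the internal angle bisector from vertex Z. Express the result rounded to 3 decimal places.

t_Z ≈ 175.622

By the law of cosines, x² = y² + z² − 2·y·z·cos X = 29743, so x ≈ 172.46.
Law of cosines again: cos Z = (x² + y² − z²)/(2·x·y) ≈ 0.93875, so ∠Z ≈ 20.16°.
The bisector from Z has length 2·x·y·cos(∠Z/2)/(x+y) ≈ 175.62.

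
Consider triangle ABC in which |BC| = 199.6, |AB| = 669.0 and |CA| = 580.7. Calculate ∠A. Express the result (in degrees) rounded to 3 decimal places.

By the law of cosines, cos A = (|CA|² + |AB|² − |BC|²) / (2·|CA|·|AB|) ≈ 0.95876, so ∠A ≈ 16.51°.

∠A ≈ 16.512°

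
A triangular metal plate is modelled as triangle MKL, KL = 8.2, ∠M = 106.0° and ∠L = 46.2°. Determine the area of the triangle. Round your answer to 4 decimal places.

The third angle is ∠K = 180° − ∠L − ∠M = 27.80°.
Law of sines: LM = KL·sin K/sin M ≈ 3.9785.
Law of sines: MK = KL·sin L/sin M ≈ 6.1569.
Area = ½·KL·LM·sin L ≈ 11.773.

area ≈ 11.7732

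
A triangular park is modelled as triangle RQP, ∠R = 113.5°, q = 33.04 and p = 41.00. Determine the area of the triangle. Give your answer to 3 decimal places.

Area = ½·q·p·sin R ≈ 621.14.

621.143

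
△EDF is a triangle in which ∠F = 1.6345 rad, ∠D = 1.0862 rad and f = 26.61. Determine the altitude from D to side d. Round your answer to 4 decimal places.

The third angle is ∠E = π − ∠D − ∠F = 0.4209 rad.
Law of sines: e = f·sin E/sin F ≈ 10.894.
Law of sines: d = f·sin D/sin F ≈ 23.594.
Area = ½·f·e·sin D ≈ 128.26.
The altitude from D has length 2·area/d ≈ 10.872.

h_D ≈ 10.8722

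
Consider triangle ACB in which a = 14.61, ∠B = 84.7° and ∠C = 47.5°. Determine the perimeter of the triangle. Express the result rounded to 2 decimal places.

The third angle is ∠A = 180° − ∠C − ∠B = 47.80°.
Law of sines: c = a·sin C/sin A ≈ 14.54.
Law of sines: b = a·sin B/sin A ≈ 19.637.
Semiperimeter s = (14.61+14.54+19.637)/2 = 24.394.
Perimeter = 14.61 + 14.54 + 19.637 = 48.788.

48.79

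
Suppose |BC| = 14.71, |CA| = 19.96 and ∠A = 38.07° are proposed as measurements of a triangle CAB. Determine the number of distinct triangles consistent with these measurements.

2

|CA|·sin A = 19.96·sin(38.07°) ≈ 12.31.
Since |CA| sin A < |BC| < |CA| (12.31 < 14.71 < 19.96), two triangles exist.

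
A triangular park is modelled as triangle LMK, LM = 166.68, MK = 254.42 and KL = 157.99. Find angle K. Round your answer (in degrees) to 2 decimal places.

By the law of cosines, cos K = (MK² + KL² − LM²) / (2·MK·KL) ≈ 0.77008, so ∠K ≈ 39.64°.

∠K ≈ 39.64°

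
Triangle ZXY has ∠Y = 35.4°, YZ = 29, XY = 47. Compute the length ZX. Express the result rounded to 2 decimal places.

By the law of cosines, ZX² = XY² + YZ² − 2·XY·YZ·cos Y = 827.96, so ZX ≈ 28.774.

28.77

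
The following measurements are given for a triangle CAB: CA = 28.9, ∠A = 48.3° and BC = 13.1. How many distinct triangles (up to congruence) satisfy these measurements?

0

CA·sin A = 28.9·sin(48.3°) ≈ 21.58.
Since BC = 13.1 < 21.58 = CA sin A, no triangle exists.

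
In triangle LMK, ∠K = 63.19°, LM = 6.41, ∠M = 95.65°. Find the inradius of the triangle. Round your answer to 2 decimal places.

1.02

The third angle is ∠L = 180° − ∠M − ∠K = 21.16°.
Law of sines: MK = LM·sin L/sin K ≈ 2.5925.
Law of sines: KL = LM·sin M/sin K ≈ 7.1471.
Area = ½·LM·MK·sin M ≈ 8.2687.
Semiperimeter s = (2.5925+7.1471+6.41)/2 = 8.0748.
Inradius = area/s = 8.2687/8.0748 ≈ 1.024.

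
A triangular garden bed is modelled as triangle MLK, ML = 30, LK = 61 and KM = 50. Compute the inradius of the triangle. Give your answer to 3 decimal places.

Semiperimeter s = (61 + 50 + 30)/2 = 70.5.
Heron's formula: area = √(70.5·9.5·20.5·40.5) ≈ 745.69.
Inradius = area/s = 745.69/70.5 ≈ 10.577.

r ≈ 10.577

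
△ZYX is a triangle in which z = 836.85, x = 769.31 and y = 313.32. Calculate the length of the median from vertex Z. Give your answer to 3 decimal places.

Median from Z: ½√(2·y² + 2·x² − z²) ≈ 412.22.

412.219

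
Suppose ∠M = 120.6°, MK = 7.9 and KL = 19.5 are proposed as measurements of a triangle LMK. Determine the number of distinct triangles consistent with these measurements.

1

MK·sin M = 7.9·sin(120.6°) ≈ 6.8.
Since ∠M is not acute, a triangle exists only if KL > MK; here KL > MK, so there is exactly one triangle.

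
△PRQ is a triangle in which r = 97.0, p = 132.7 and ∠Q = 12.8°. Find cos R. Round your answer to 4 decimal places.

By the law of cosines, q² = p² + r² − 2·p·r·cos Q = 1914.2, so q ≈ 43.752.
Law of cosines again: cos R = (q² + p² − r²)/(2·q·p) ≈ 0.87106, so ∠R ≈ 29.42°.

cos R ≈ 0.8711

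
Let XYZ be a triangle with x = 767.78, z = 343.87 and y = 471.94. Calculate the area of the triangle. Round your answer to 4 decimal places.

52194.7589

Semiperimeter s = (767.78 + 471.94 + 343.87)/2 = 791.8.
Heron's formula: area = √(791.8·24.015·319.86·447.93) ≈ 52195.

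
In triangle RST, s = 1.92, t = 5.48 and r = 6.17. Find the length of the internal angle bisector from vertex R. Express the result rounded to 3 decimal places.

t_R ≈ 1.791

By the law of cosines, cos R = (s² + t² − r²) / (2·s·t) ≈ -0.20682, so ∠R ≈ 101.94°.
The bisector from R has length 2·s·t·cos(∠R/2)/(s+t) ≈ 1.7908.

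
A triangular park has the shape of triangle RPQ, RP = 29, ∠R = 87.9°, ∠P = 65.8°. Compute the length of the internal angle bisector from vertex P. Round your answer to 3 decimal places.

t_P ≈ 33.739

The third angle is ∠Q = 180° − ∠R − ∠P = 26.30°.
Law of sines: PQ = RP·sin R/sin Q ≈ 65.408.
Law of sines: QR = RP·sin P/sin Q ≈ 59.7.
The bisector from P has length 2·RP·PQ·cos(∠P/2)/(RP+PQ) ≈ 33.739.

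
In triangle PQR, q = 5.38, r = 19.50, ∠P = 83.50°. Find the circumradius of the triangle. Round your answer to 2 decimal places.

9.88

By the law of cosines, p² = q² + r² − 2·q·r·cos P = 385.44, so p ≈ 19.633.
Area = ½·q·r·sin P ≈ 52.118.
Circumradius = p/(2 sin P) ≈ 9.8798.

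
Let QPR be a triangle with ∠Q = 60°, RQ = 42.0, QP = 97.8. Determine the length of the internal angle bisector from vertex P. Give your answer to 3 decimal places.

By the law of cosines, PR² = RQ² + QP² − 2·RQ·QP·cos Q = 7221.2, so PR ≈ 84.978.
Law of cosines again: cos P = (QP² + PR² − RQ²)/(2·QP·PR) ≈ 0.90376, so ∠P ≈ 25.34°.
The bisector from P has length 2·QP·PR·cos(∠P/2)/(QP+PR) ≈ 88.724.

t_P ≈ 88.724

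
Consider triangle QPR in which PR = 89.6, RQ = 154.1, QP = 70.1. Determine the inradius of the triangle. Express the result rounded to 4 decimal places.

Semiperimeter s = (89.6 + 154.1 + 70.1)/2 = 156.9.
Heron's formula: area = √(156.9·67.3·2.8·86.8) ≈ 1602.
Inradius = area/s = 1602/156.9 ≈ 10.21.

10.2102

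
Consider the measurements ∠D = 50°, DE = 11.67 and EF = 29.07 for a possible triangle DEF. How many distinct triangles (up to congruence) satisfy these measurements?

DE·sin D = 11.67·sin(50°) ≈ 8.94.
Since EF ≥ DE, exactly one triangle exists.

1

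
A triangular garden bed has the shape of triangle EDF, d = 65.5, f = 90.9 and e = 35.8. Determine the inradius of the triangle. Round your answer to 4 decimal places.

Semiperimeter s = (35.8 + 65.5 + 90.9)/2 = 96.1.
Heron's formula: area = √(96.1·60.3·30.6·5.2) ≈ 960.25.
Inradius = area/s = 960.25/96.1 ≈ 9.9922.

r ≈ 9.9922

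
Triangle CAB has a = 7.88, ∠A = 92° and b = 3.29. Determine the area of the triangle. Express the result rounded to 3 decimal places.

Law of sines: sin B = b·sin A/a ≈ 0.41726.
Since a ≥ b, only the acute value applies: ∠B ≈ 24.66°.
Then ∠C = 180° − ∠A − ∠B ≈ 63.34°.
Law of sines gives c = a·sin C/sin A ≈ 7.0464.
Area = ½·a·b·sin C ≈ 11.584.

area ≈ 11.584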